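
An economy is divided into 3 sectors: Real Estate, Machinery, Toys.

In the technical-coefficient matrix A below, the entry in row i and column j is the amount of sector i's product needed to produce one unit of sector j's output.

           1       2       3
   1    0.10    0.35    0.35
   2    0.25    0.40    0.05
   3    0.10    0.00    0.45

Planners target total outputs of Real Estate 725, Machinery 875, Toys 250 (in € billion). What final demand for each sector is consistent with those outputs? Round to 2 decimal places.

d_1 = 258.75, d_2 = 331.25, d_3 = 65.00

I − A =
  [   0.90    -0.35    -0.35]
  [  -0.25     0.60    -0.05]
  [  -0.10     0.00     0.55]
d = (I − A) x:
  d_1 = (+0.90)·725 + (-0.35)·875 + (-0.35)·250 = 258.75
  d_2 = (-0.25)·725 + (+0.60)·875 + (-0.05)·250 = 331.25
  d_3 = (-0.10)·725 + (+0.00)·875 + (+0.55)·250 = 65.00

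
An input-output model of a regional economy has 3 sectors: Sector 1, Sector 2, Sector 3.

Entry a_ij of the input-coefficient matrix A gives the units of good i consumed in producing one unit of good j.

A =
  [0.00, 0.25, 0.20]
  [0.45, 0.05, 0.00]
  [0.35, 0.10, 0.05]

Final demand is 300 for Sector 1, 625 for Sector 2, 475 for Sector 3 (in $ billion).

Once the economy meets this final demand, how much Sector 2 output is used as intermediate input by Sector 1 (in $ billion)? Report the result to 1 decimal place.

z_21 = 326.2

I − A =
  [   1.00    -0.25    -0.20]
  [  -0.45     0.95     0.00]
  [  -0.35    -0.10     0.95]
Cofactors of I−A, C_ij = (−1)^(i+j)·(minor ij) (rows/columns in the sector order above):
  C_11 = (0.95)(0.95) − (0.00)(-0.10) = 0.9025
  C_12 = −[(-0.45)(0.95) − (0.00)(-0.35)] = 0.4275
  C_13 = (-0.45)(-0.10) − (0.95)(-0.35) = 0.3775
  C_21 = −[(-0.25)(0.95) − (-0.20)(-0.10)] = 0.2575
  C_22 = (1.00)(0.95) − (-0.20)(-0.35) = 0.8800
  C_23 = −[(1.00)(-0.10) − (-0.25)(-0.35)] = 0.1875
  C_31 = (-0.25)(0.00) − (-0.20)(0.95) = 0.1900
  C_32 = −[(1.00)(0.00) − (-0.20)(-0.45)] = 0.0900
  C_33 = (1.00)(0.95) − (-0.25)(-0.45) = 0.8375
det(I−A) = Σ_j (I−A)_1j·C_1j = (1.00)(0.9025) + (-0.25)(0.4275) + (-0.20)(0.3775) = 0.720125
adj(I−A) = Cᵀ =
  [ 0.9025   0.2575   0.1900]
  [ 0.4275   0.8800   0.0900]
  [ 0.3775   0.1875   0.8375]
(I − A)⁻¹ = adj(I−A) / det(I−A) ≈
  [   1.2533     0.3576     0.2638]
  [   0.5936     1.2220     0.1250]
  [   0.5242     0.2604     1.1630]
First solve x = (I − A)⁻¹ d = adj(I−A)·d / det(I−A); in particular x_1 = (0.9025·300 + 0.2575·625 + 0.1900·475) / 0.720125 = 521.9375 / 0.720125 ≈ 724.787.
Intermediate flow from 2 to 1: z_21 = a_21 · x_1 = 0.45 × 521.9375 / 0.720125 = 234.871875 / 0.720125 ≈ 326.2.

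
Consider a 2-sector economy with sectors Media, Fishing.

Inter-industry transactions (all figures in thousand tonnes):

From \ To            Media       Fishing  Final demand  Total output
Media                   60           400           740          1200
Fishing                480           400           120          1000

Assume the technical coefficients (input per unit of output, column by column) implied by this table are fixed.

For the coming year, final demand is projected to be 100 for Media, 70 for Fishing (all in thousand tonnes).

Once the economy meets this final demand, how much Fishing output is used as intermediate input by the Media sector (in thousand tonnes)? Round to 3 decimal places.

z_FM = 85.854

Technical coefficients a_ij = z_ij / X_j:
  a_MM = 60/1200 = 0.05, a_FM = 480/1200 = 0.40
  a_MF = 400/1000 = 0.40, a_FF = 400/1000 = 0.40
I − A =
  [   0.95    -0.40]
  [  -0.40     0.60]
det(I−A) = (0.95)(0.60) − (-0.40)(-0.40) = 0.4100
adj(I−A) = [[0.60, 0.40], [0.40, 0.95]]
(I − A)⁻¹ = adj(I−A) / det(I−A) ≈
  [   1.4634     0.9756]
  [   0.9756     2.3171]
First solve x = (I − A)⁻¹ d = adj(I−A)·d / det(I−A); in particular x_M = (0.60·100 + 0.40·70) / 0.4100 = 88.00 / 0.4100 ≈ 214.63415.
Intermediate flow from F to M: z_FM = a_FM · x_M = 0.40 × 88.00 / 0.4100 = 35.20 / 0.4100 ≈ 85.854.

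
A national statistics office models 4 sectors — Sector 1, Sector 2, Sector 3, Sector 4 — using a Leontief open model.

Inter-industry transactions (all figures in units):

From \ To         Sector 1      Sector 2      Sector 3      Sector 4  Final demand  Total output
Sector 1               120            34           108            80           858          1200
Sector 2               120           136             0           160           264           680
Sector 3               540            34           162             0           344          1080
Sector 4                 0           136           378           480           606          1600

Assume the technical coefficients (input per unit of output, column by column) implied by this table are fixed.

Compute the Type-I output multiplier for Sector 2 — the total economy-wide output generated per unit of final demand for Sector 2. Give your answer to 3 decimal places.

Technical coefficients a_ij = z_ij / X_j:
  a_11 = 120/1200 = 0.10, a_21 = 120/1200 = 0.10, a_31 = 540/1200 = 0.45, a_41 = 0/1200 = 0.00
  a_12 = 34/680 = 0.05, a_22 = 136/680 = 0.20, a_32 = 34/680 = 0.05, a_42 = 136/680 = 0.20
  a_13 = 108/1080 = 0.10, a_23 = 0/1080 = 0.00, a_33 = 162/1080 = 0.15, a_43 = 378/1080 = 0.35
  a_14 = 80/1600 = 0.05, a_24 = 160/1600 = 0.10, a_34 = 0/1600 = 0.00, a_44 = 480/1600 = 0.30
I − A =
  [   0.90    -0.05    -0.10    -0.05]
  [  -0.10     0.80     0.00    -0.10]
  [  -0.45    -0.05     0.85     0.00]
  [   0.00    -0.20    -0.35     0.70]
Compute the cofactors C_ij = (−1)^(i+j)·(3×3 minor ij) of I−A; the adjugate is their transpose:
adj(I−A) = Cᵀ =
  [ 0.457250   0.042625   0.069750   0.038750]
  [ 0.075250   0.496125   0.040250   0.076250]
  [ 0.246500   0.051750   0.481500   0.025000]
  [ 0.144750   0.167625   0.252250   0.571250]
det(I−A) = Σ_j (I−A)_1j·C_1j = (0.90)(0.457250) + (-0.05)(0.075250) + (-0.10)(0.246500) + (-0.05)(0.144750) = 0.375875
(I − A)⁻¹ = adj(I−A) / det(I−A) ≈
  [   1.2165     0.1134     0.1856     0.1031]
  [   0.2002     1.3199     0.1071     0.2029]
  [   0.6558     0.1377     1.2810     0.0665]
  [   0.3851     0.4460     0.6711     1.5198]
The output multiplier for sector j is the column-j sum of the Leontief inverse (I − A)⁻¹ = adj(I−A) / det(I−A).
Column 2 of adj(I−A): (0.042625, 0.496125, 0.051750, 0.167625); det(I−A) = 0.375875.
m_2 = (0.042625 + 0.496125 + 0.051750 + 0.167625) / 0.375875 = 0.758125 / 0.375875 ≈ 2.017.

m_2 = 2.017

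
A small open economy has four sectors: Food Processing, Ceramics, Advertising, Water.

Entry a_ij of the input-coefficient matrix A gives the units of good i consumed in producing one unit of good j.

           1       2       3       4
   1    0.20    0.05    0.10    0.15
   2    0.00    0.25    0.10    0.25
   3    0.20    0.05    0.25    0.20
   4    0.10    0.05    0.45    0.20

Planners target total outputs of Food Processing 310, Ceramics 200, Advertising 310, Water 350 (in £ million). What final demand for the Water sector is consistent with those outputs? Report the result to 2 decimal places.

d_4 = 99.50

I − A =
  [   0.80    -0.05    -0.10    -0.15]
  [   0.00     0.75    -0.10    -0.25]
  [  -0.20    -0.05     0.75    -0.20]
  [  -0.10    -0.05    -0.45     0.80]
d = (I − A) x:
  d_1 = (+0.80)·310 + (-0.05)·200 + (-0.10)·310 + (-0.15)·350 = 154.50
  d_2 = (+0.00)·310 + (+0.75)·200 + (-0.10)·310 + (-0.25)·350 = 31.50
  d_3 = (-0.20)·310 + (-0.05)·200 + (+0.75)·310 + (-0.20)·350 = 90.50
  d_4 = (-0.10)·310 + (-0.05)·200 + (-0.45)·310 + (+0.80)·350 = 99.50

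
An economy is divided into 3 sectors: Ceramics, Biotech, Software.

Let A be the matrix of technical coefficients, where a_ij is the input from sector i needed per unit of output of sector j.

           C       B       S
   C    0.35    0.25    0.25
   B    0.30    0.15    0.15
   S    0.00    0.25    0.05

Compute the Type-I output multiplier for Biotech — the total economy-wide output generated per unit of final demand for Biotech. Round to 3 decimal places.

I − A =
  [   0.65    -0.25    -0.25]
  [  -0.30     0.85    -0.15]
  [   0.00    -0.25     0.95]
Cofactors of I−A, C_ij = (−1)^(i+j)·(minor ij) (rows/columns in the sector order above):
  C_11 = (0.85)(0.95) − (-0.15)(-0.25) = 0.7700
  C_12 = −[(-0.30)(0.95) − (-0.15)(0.00)] = 0.2850
  C_13 = (-0.30)(-0.25) − (0.85)(0.00) = 0.0750
  C_21 = −[(-0.25)(0.95) − (-0.25)(-0.25)] = 0.3000
  C_22 = (0.65)(0.95) − (-0.25)(0.00) = 0.6175
  C_23 = −[(0.65)(-0.25) − (-0.25)(0.00)] = 0.1625
  C_31 = (-0.25)(-0.15) − (-0.25)(0.85) = 0.2500
  C_32 = −[(0.65)(-0.15) − (-0.25)(-0.30)] = 0.1725
  C_33 = (0.65)(0.85) − (-0.25)(-0.30) = 0.4775
det(I−A) = Σ_j (I−A)_1j·C_1j = (0.65)(0.7700) + (-0.25)(0.2850) + (-0.25)(0.0750) = 0.4105
adj(I−A) = Cᵀ =
  [ 0.7700   0.3000   0.2500]
  [ 0.2850   0.6175   0.1725]
  [ 0.0750   0.1625   0.4775]
(I − A)⁻¹ = adj(I−A) / det(I−A) ≈
  [   1.8758     0.7308     0.6090]
  [   0.6943     1.5043     0.4202]
  [   0.1827     0.3959     1.1632]
The output multiplier for sector j is the column-j sum of the Leontief inverse (I − A)⁻¹ = adj(I−A) / det(I−A).
Column B of adj(I−A): (0.3000, 0.6175, 0.1625); det(I−A) = 0.4105.
m_B = (0.3000 + 0.6175 + 0.1625) / 0.4105 = 1.08 / 0.4105 ≈ 2.631.

m_B = 2.631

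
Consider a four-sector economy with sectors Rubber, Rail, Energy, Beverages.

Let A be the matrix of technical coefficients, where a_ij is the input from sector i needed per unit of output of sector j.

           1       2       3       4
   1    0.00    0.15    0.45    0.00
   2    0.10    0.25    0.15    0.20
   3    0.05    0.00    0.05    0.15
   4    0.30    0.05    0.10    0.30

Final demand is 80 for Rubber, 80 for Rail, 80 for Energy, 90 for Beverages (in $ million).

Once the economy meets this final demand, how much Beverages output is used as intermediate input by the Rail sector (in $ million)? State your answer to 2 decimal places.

z_42 = 10.93

I − A =
  [   1.00    -0.15    -0.45     0.00]
  [  -0.10     0.75    -0.15    -0.20]
  [  -0.05     0.00     0.95    -0.15]
  [  -0.30    -0.05    -0.10     0.70]
Compute the cofactors C_ij = (−1)^(i+j)·(3×3 minor ij) of I−A; the adjugate is their transpose:
adj(I−A) = Cᵀ =
  [ 0.476875   0.100875   0.250500   0.082500]
  [ 0.135000   0.614000   0.183500   0.214750]
  [ 0.060250   0.019500   0.495500   0.111750]
  [ 0.222625   0.089875   0.191250   0.680250]
det(I−A) = Σ_j (I−A)_1j·C_1j = (1.00)(0.476875) + (-0.15)(0.135000) + (-0.45)(0.060250) + (0.00)(0.222625) = 0.4295125
(I − A)⁻¹ = adj(I−A) / det(I−A) ≈
  [   1.1103     0.2349     0.5832     0.1921]
  [   0.3143     1.4295     0.4272     0.5000]
  [   0.1403     0.0454     1.1536     0.2602]
  [   0.5183     0.2092     0.4453     1.5838]
First solve x = (I − A)⁻¹ d = adj(I−A)·d / det(I−A); in particular x_2 = (0.135000·80 + 0.614000·80 + 0.183500·80 + 0.214750·90) / 0.4295125 = 93.9275 / 0.4295125 ≈ 218.6840.
Intermediate flow from 4 to 2: z_42 = a_42 · x_2 = 0.05 × 93.9275 / 0.4295125 = 4.696375 / 0.4295125 ≈ 10.93.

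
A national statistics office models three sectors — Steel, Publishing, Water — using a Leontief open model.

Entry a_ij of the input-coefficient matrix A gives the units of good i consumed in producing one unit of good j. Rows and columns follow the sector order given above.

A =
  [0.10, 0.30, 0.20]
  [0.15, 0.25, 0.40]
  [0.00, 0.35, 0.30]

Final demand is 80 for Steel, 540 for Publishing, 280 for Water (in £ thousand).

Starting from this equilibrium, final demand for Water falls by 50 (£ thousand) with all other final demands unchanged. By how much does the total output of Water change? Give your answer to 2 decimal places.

Δx_3 = -103.45

I − A =
  [   0.90    -0.30    -0.20]
  [  -0.15     0.75    -0.40]
  [   0.00    -0.35     0.70]
Cofactors of I−A, C_ij = (−1)^(i+j)·(minor ij) (rows/columns in the sector order above):
  C_11 = (0.75)(0.70) − (-0.40)(-0.35) = 0.3850
  C_12 = −[(-0.15)(0.70) − (-0.40)(0.00)] = 0.1050
  C_13 = (-0.15)(-0.35) − (0.75)(0.00) = 0.0525
  C_21 = −[(-0.30)(0.70) − (-0.20)(-0.35)] = 0.2800
  C_22 = (0.90)(0.70) − (-0.20)(0.00) = 0.6300
  C_23 = −[(0.90)(-0.35) − (-0.30)(0.00)] = 0.3150
  C_31 = (-0.30)(-0.40) − (-0.20)(0.75) = 0.2700
  C_32 = −[(0.90)(-0.40) − (-0.20)(-0.15)] = 0.3900
  C_33 = (0.90)(0.75) − (-0.30)(-0.15) = 0.6300
det(I−A) = Σ_j (I−A)_1j·C_1j = (0.90)(0.3850) + (-0.30)(0.1050) + (-0.20)(0.0525) = 0.3045
adj(I−A) = Cᵀ =
  [ 0.3850   0.2800   0.2700]
  [ 0.1050   0.6300   0.3900]
  [ 0.0525   0.3150   0.6300]
(I − A)⁻¹ = adj(I−A) / det(I−A) ≈
  [   1.2644     0.9195     0.8867]
  [   0.3448     2.0690     1.2808]
  [   0.1724     1.0345     2.0690]
Δx = (I − A)⁻¹ Δd with Δd having -50 in the Water component and 0 elsewhere.
So Δx_3 = L_33 · (-50), where L_33 = adj(I−A)_33 / det(I−A) = 0.6300 / 0.3045.
Δx_3 = 0.6300 × (-50) / 0.3045 = -31.50 / 0.3045 ≈ -103.45.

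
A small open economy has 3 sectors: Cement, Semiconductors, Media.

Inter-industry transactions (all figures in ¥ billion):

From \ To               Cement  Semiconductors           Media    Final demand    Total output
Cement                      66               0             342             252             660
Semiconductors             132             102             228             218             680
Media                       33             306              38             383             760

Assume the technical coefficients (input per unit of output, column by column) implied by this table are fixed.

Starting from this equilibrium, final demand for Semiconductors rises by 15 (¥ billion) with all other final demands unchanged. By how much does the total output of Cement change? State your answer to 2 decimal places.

Technical coefficients a_ij = z_ij / X_j:
  a_CC = 66/660 = 0.10, a_SC = 132/660 = 0.20, a_MC = 33/660 = 0.05
  a_CS = 0/680 = 0.00, a_SS = 102/680 = 0.15, a_MS = 306/680 = 0.45
  a_CM = 342/760 = 0.45, a_SM = 228/760 = 0.30, a_MM = 38/760 = 0.05
I − A =
  [   0.90     0.00    -0.45]
  [  -0.20     0.85    -0.30]
  [  -0.05    -0.45     0.95]
Cofactors of I−A, C_ij = (−1)^(i+j)·(minor ij) (rows/columns in the sector order above):
  C_11 = (0.85)(0.95) − (-0.30)(-0.45) = 0.6725
  C_12 = −[(-0.20)(0.95) − (-0.30)(-0.05)] = 0.2050
  C_13 = (-0.20)(-0.45) − (0.85)(-0.05) = 0.1325
  C_21 = −[(0.00)(0.95) − (-0.45)(-0.45)] = 0.2025
  C_22 = (0.90)(0.95) − (-0.45)(-0.05) = 0.8325
  C_23 = −[(0.90)(-0.45) − (0.00)(-0.05)] = 0.4050
  C_31 = (0.00)(-0.30) − (-0.45)(0.85) = 0.3825
  C_32 = −[(0.90)(-0.30) − (-0.45)(-0.20)] = 0.3600
  C_33 = (0.90)(0.85) − (0.00)(-0.20) = 0.7650
det(I−A) = Σ_j (I−A)_1j·C_1j = (0.90)(0.6725) + (0.00)(0.2050) + (-0.45)(0.1325) = 0.545625
adj(I−A) = Cᵀ =
  [ 0.6725   0.2025   0.3825]
  [ 0.2050   0.8325   0.3600]
  [ 0.1325   0.4050   0.7650]
(I − A)⁻¹ = adj(I−A) / det(I−A) ≈
  [   1.2325     0.3711     0.7010]
  [   0.3757     1.5258     0.6598]
  [   0.2428     0.7423     1.4021]
Δx = (I − A)⁻¹ Δd with Δd having +15 in the Semiconductors component and 0 elsewhere.
So Δx_C = L_CS · (+15), where L_CS = adj(I−A)_CS / det(I−A) = 0.2025 / 0.545625.
Δx_C = 0.2025 × (+15) / 0.545625 = 3.0375 / 0.545625 ≈ 5.57.

Δx_C = 5.57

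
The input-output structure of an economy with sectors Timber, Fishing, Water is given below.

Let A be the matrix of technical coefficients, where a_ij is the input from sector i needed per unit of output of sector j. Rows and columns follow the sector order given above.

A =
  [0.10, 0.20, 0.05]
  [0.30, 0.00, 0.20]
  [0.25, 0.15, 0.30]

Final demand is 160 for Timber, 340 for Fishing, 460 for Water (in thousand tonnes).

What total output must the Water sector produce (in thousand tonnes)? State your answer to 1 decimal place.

x_W = 925.9

I − A =
  [   0.90    -0.20    -0.05]
  [  -0.30     1.00    -0.20]
  [  -0.25    -0.15     0.70]
Cofactors of I−A, C_ij = (−1)^(i+j)·(minor ij) (rows/columns in the sector order above):
  C_11 = (1.00)(0.70) − (-0.20)(-0.15) = 0.6700
  C_12 = −[(-0.30)(0.70) − (-0.20)(-0.25)] = 0.2600
  C_13 = (-0.30)(-0.15) − (1.00)(-0.25) = 0.2950
  C_21 = −[(-0.20)(0.70) − (-0.05)(-0.15)] = 0.1475
  C_22 = (0.90)(0.70) − (-0.05)(-0.25) = 0.6175
  C_23 = −[(0.90)(-0.15) − (-0.20)(-0.25)] = 0.1850
  C_31 = (-0.20)(-0.20) − (-0.05)(1.00) = 0.0900
  C_32 = −[(0.90)(-0.20) − (-0.05)(-0.30)] = 0.1950
  C_33 = (0.90)(1.00) − (-0.20)(-0.30) = 0.8400
det(I−A) = Σ_j (I−A)_1j·C_1j = (0.90)(0.6700) + (-0.20)(0.2600) + (-0.05)(0.2950) = 0.53625
adj(I−A) = Cᵀ =
  [ 0.6700   0.1475   0.0900]
  [ 0.2600   0.6175   0.1950]
  [ 0.2950   0.1850   0.8400]
(I − A)⁻¹ = adj(I−A) / det(I−A) ≈
  [   1.2494     0.2751     0.1678]
  [   0.4848     1.1515     0.3636]
  [   0.5501     0.3450     1.5664]
x = (I − A)⁻¹ d = adj(I−A)·d / det(I−A), with det(I−A) = 0.53625:
  x_T = (0.6700·160 + 0.1475·340 + 0.0900·460) / 0.53625 = 198.75 / 0.53625 ≈ 370.6
  x_F = (0.2600·160 + 0.6175·340 + 0.1950·460) / 0.53625 = 341.25 / 0.53625 ≈ 636.4
  x_W = (0.2950·160 + 0.1850·340 + 0.8400·460) / 0.53625 = 496.50 / 0.53625 ≈ 925.9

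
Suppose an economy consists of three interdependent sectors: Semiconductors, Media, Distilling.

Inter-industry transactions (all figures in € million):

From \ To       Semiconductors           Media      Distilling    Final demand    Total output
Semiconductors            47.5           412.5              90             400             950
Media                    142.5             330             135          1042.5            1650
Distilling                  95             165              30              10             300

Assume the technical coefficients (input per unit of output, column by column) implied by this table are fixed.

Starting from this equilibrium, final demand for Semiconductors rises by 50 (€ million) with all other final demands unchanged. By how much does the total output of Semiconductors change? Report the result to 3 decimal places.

Technical coefficients a_ij = z_ij / X_j:
  a_SS = 47.5/950 = 0.05, a_MS = 142.5/950 = 0.15, a_DS = 95/950 = 0.10
  a_SM = 412.5/1650 = 0.25, a_MM = 330/1650 = 0.20, a_DM = 165/1650 = 0.10
  a_SD = 90/300 = 0.30, a_MD = 135/300 = 0.45, a_DD = 30/300 = 0.10
I − A =
  [   0.95    -0.25    -0.30]
  [  -0.15     0.80    -0.45]
  [  -0.10    -0.10     0.90]
Cofactors of I−A, C_ij = (−1)^(i+j)·(minor ij) (rows/columns in the sector order above):
  C_11 = (0.80)(0.90) − (-0.45)(-0.10) = 0.6750
  C_12 = −[(-0.15)(0.90) − (-0.45)(-0.10)] = 0.1800
  C_13 = (-0.15)(-0.10) − (0.80)(-0.10) = 0.0950
  C_21 = −[(-0.25)(0.90) − (-0.30)(-0.10)] = 0.2550
  C_22 = (0.95)(0.90) − (-0.30)(-0.10) = 0.8250
  C_23 = −[(0.95)(-0.10) − (-0.25)(-0.10)] = 0.1200
  C_31 = (-0.25)(-0.45) − (-0.30)(0.80) = 0.3525
  C_32 = −[(0.95)(-0.45) − (-0.30)(-0.15)] = 0.4725
  C_33 = (0.95)(0.80) − (-0.25)(-0.15) = 0.7225
det(I−A) = Σ_j (I−A)_1j·C_1j = (0.95)(0.6750) + (-0.25)(0.1800) + (-0.30)(0.0950) = 0.56775
adj(I−A) = Cᵀ =
  [ 0.6750   0.2550   0.3525]
  [ 0.1800   0.8250   0.4725]
  [ 0.0950   0.1200   0.7225]
(I − A)⁻¹ = adj(I−A) / det(I−A) ≈
  [   1.1889     0.4491     0.6209]
  [   0.3170     1.4531     0.8322]
  [   0.1673     0.2114     1.2726]
Δx = (I − A)⁻¹ Δd with Δd having +50 in the Semiconductors component and 0 elsewhere.
So Δx_S = L_SS · (+50), where L_SS = adj(I−A)_SS / det(I−A) = 0.6750 / 0.56775.
Δx_S = 0.6750 × (+50) / 0.56775 = 33.75 / 0.56775 ≈ 59.445.

Δx_S = 59.445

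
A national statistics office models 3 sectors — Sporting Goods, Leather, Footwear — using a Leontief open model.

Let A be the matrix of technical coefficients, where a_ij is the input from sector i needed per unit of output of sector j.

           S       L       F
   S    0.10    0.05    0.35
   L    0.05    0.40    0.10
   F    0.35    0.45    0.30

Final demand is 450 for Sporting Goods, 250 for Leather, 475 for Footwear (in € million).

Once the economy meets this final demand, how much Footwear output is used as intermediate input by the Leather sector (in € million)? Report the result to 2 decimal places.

I − A =
  [   0.90    -0.05    -0.35]
  [  -0.05     0.60    -0.10]
  [  -0.35    -0.45     0.70]
Cofactors of I−A, C_ij = (−1)^(i+j)·(minor ij) (rows/columns in the sector order above):
  C_11 = (0.60)(0.70) − (-0.10)(-0.45) = 0.3750
  C_12 = −[(-0.05)(0.70) − (-0.10)(-0.35)] = 0.0700
  C_13 = (-0.05)(-0.45) − (0.60)(-0.35) = 0.2325
  C_21 = −[(-0.05)(0.70) − (-0.35)(-0.45)] = 0.1925
  C_22 = (0.90)(0.70) − (-0.35)(-0.35) = 0.5075
  C_23 = −[(0.90)(-0.45) − (-0.05)(-0.35)] = 0.4225
  C_31 = (-0.05)(-0.10) − (-0.35)(0.60) = 0.2150
  C_32 = −[(0.90)(-0.10) − (-0.35)(-0.05)] = 0.1075
  C_33 = (0.90)(0.60) − (-0.05)(-0.05) = 0.5375
det(I−A) = Σ_j (I−A)_1j·C_1j = (0.90)(0.3750) + (-0.05)(0.0700) + (-0.35)(0.2325) = 0.252625
adj(I−A) = Cᵀ =
  [ 0.3750   0.1925   0.2150]
  [ 0.0700   0.5075   0.1075]
  [ 0.2325   0.4225   0.5375]
(I − A)⁻¹ = adj(I−A) / det(I−A) ≈
  [   1.4844     0.7620     0.8511]
  [   0.2771     2.0089     0.4255]
  [   0.9203     1.6724     2.1277]
First solve x = (I − A)⁻¹ d = adj(I−A)·d / det(I−A); in particular x_L = (0.0700·450 + 0.5075·250 + 0.1075·475) / 0.252625 = 209.4375 / 0.252625 ≈ 829.0450.
Intermediate flow from F to L: z_FL = a_FL · x_L = 0.45 × 209.4375 / 0.252625 = 94.246875 / 0.252625 ≈ 373.07.

z_FL = 373.07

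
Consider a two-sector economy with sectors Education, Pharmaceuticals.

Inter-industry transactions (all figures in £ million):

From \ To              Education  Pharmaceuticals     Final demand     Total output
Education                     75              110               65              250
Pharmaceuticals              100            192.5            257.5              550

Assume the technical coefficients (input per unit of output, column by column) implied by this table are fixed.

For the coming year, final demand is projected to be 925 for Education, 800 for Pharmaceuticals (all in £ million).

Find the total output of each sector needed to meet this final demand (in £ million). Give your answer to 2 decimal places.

Technical coefficients a_ij = z_ij / X_j:
  a_11 = 75/250 = 0.30, a_21 = 100/250 = 0.40
  a_12 = 110/550 = 0.20, a_22 = 192.5/550 = 0.35
I − A =
  [   0.70    -0.20]
  [  -0.40     0.65]
det(I−A) = (0.70)(0.65) − (-0.20)(-0.40) = 0.3750
adj(I−A) = [[0.65, 0.20], [0.40, 0.70]]
(I − A)⁻¹ = adj(I−A) / det(I−A) ≈
  [   1.7333     0.5333]
  [   1.0667     1.8667]
x = (I − A)⁻¹ d = adj(I−A)·d / det(I−A), with det(I−A) = 0.3750:
  x_1 = (0.65·925 + 0.20·800) / 0.3750 = 761.25 / 0.3750 = 2030.00
  x_2 = (0.40·925 + 0.70·800) / 0.3750 = 930.00 / 0.3750 = 2480.00

x_1 = 2030.00, x_2 = 2480.00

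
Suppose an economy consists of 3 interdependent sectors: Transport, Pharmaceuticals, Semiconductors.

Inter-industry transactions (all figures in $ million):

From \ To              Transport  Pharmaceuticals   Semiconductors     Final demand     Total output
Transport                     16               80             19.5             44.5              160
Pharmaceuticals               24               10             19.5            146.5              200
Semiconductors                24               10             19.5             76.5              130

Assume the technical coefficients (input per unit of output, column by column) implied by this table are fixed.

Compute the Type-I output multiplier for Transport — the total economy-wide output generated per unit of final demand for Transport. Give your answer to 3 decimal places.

m_T = 1.725

Technical coefficients a_ij = z_ij / X_j:
  a_TT = 16/160 = 0.10, a_PT = 24/160 = 0.15, a_ST = 24/160 = 0.15
  a_TP = 80/200 = 0.40, a_PP = 10/200 = 0.05, a_SP = 10/200 = 0.05
  a_TS = 19.5/130 = 0.15, a_PS = 19.5/130 = 0.15, a_SS = 19.5/130 = 0.15
I − A =
  [   0.90    -0.40    -0.15]
  [  -0.15     0.95    -0.15]
  [  -0.15    -0.05     0.85]
Cofactors of I−A, C_ij = (−1)^(i+j)·(minor ij) (rows/columns in the sector order above):
  C_11 = (0.95)(0.85) − (-0.15)(-0.05) = 0.8000
  C_12 = −[(-0.15)(0.85) − (-0.15)(-0.15)] = 0.1500
  C_13 = (-0.15)(-0.05) − (0.95)(-0.15) = 0.1500
  C_21 = −[(-0.40)(0.85) − (-0.15)(-0.05)] = 0.3475
  C_22 = (0.90)(0.85) − (-0.15)(-0.15) = 0.7425
  C_23 = −[(0.90)(-0.05) − (-0.40)(-0.15)] = 0.1050
  C_31 = (-0.40)(-0.15) − (-0.15)(0.95) = 0.2025
  C_32 = −[(0.90)(-0.15) − (-0.15)(-0.15)] = 0.1575
  C_33 = (0.90)(0.95) − (-0.40)(-0.15) = 0.7950
det(I−A) = Σ_j (I−A)_1j·C_1j = (0.90)(0.8000) + (-0.40)(0.1500) + (-0.15)(0.1500) = 0.6375
adj(I−A) = Cᵀ =
  [ 0.8000   0.3475   0.2025]
  [ 0.1500   0.7425   0.1575]
  [ 0.1500   0.1050   0.7950]
(I − A)⁻¹ = adj(I−A) / det(I−A) ≈
  [   1.2549     0.5451     0.3176]
  [   0.2353     1.1647     0.2471]
  [   0.2353     0.1647     1.2471]
The output multiplier for sector j is the column-j sum of the Leontief inverse (I − A)⁻¹ = adj(I−A) / det(I−A).
Column T of adj(I−A): (0.8000, 0.1500, 0.1500); det(I−A) = 0.6375.
m_T = (0.8000 + 0.1500 + 0.1500) / 0.6375 = 1.10 / 0.6375 ≈ 1.725.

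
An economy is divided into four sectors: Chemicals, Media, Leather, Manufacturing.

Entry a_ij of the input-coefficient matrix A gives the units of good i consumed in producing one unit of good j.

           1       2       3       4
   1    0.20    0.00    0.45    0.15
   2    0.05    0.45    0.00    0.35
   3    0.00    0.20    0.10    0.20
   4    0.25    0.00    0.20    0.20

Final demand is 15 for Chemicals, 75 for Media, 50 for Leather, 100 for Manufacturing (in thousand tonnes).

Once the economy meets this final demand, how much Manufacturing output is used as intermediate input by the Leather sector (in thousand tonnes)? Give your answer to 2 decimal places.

z_43 = 33.39

I − A =
  [   0.80     0.00    -0.45    -0.15]
  [  -0.05     0.55     0.00    -0.35]
  [   0.00    -0.20     0.90    -0.20]
  [  -0.25     0.00    -0.20     0.80]
Compute the cofactors C_ij = (−1)^(i+j)·(3×3 minor ij) of I−A; the adjugate is their transpose:
adj(I−A) = Cᵀ =
  [ 0.360000   0.078000   0.214500   0.155250]
  [ 0.112750   0.487750   0.114875   0.263250]
  [ 0.053000   0.120500   0.331375   0.145500]
  [ 0.125750   0.054500   0.149875   0.391500]
det(I−A) = Σ_j (I−A)_1j·C_1j = (0.80)(0.360000) + (0.00)(0.112750) + (-0.45)(0.053000) + (-0.15)(0.125750) = 0.2452875
(I − A)⁻¹ = adj(I−A) / det(I−A) ≈
  [   1.4677     0.3180     0.8745     0.6329]
  [   0.4597     1.9885     0.4683     1.0732]
  [   0.2161     0.4913     1.3510     0.5932]
  [   0.5127     0.2222     0.6110     1.5961]
First solve x = (I − A)⁻¹ d = adj(I−A)·d / det(I−A); in particular x_3 = (0.053000·15 + 0.120500·75 + 0.331375·50 + 0.145500·100) / 0.2452875 = 40.95125 / 0.2452875 ≈ 166.9520.
Intermediate flow from 4 to 3: z_43 = a_43 · x_3 = 0.20 × 40.95125 / 0.2452875 = 8.19025 / 0.2452875 ≈ 33.39.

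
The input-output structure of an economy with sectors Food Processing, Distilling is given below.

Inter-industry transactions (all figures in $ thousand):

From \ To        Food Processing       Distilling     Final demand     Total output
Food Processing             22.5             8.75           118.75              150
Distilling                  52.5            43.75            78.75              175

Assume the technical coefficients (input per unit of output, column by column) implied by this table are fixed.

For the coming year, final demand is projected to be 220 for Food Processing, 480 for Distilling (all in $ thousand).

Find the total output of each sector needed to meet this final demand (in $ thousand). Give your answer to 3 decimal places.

Technical coefficients a_ij = z_ij / X_j:
  a_FF = 22.5/150 = 0.15, a_DF = 52.5/150 = 0.35
  a_FD = 8.75/175 = 0.05, a_DD = 43.75/175 = 0.25
I − A =
  [   0.85    -0.05]
  [  -0.35     0.75]
det(I−A) = (0.85)(0.75) − (-0.05)(-0.35) = 0.6200
adj(I−A) = [[0.75, 0.05], [0.35, 0.85]]
(I − A)⁻¹ = adj(I−A) / det(I−A) ≈
  [   1.2097     0.0806]
  [   0.5645     1.3710]
x = (I − A)⁻¹ d = adj(I−A)·d / det(I−A), with det(I−A) = 0.6200:
  x_F = (0.75·220 + 0.05·480) / 0.6200 = 189.00 / 0.6200 ≈ 304.839
  x_D = (0.35·220 + 0.85·480) / 0.6200 = 485.00 / 0.6200 ≈ 782.258

x_F = 304.839, x_D = 782.258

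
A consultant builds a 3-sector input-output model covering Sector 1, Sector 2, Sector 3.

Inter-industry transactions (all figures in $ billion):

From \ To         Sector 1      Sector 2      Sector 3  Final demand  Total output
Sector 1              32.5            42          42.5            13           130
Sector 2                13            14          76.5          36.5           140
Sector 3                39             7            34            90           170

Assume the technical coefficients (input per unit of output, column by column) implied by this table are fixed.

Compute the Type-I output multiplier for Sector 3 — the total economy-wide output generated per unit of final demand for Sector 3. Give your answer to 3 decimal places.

Technical coefficients a_ij = z_ij / X_j:
  a_11 = 32.5/130 = 0.25, a_21 = 13/130 = 0.10, a_31 = 39/130 = 0.30
  a_12 = 42/140 = 0.30, a_22 = 14/140 = 0.10, a_32 = 7/140 = 0.05
  a_13 = 42.5/170 = 0.25, a_23 = 76.5/170 = 0.45, a_33 = 34/170 = 0.20
I − A =
  [   0.75    -0.30    -0.25]
  [  -0.10     0.90    -0.45]
  [  -0.30    -0.05     0.80]
Cofactors of I−A, C_ij = (−1)^(i+j)·(minor ij) (rows/columns in the sector order above):
  C_11 = (0.90)(0.80) − (-0.45)(-0.05) = 0.6975
  C_12 = −[(-0.10)(0.80) − (-0.45)(-0.30)] = 0.2150
  C_13 = (-0.10)(-0.05) − (0.90)(-0.30) = 0.2750
  C_21 = −[(-0.30)(0.80) − (-0.25)(-0.05)] = 0.2525
  C_22 = (0.75)(0.80) − (-0.25)(-0.30) = 0.5250
  C_23 = −[(0.75)(-0.05) − (-0.30)(-0.30)] = 0.1275
  C_31 = (-0.30)(-0.45) − (-0.25)(0.90) = 0.3600
  C_32 = −[(0.75)(-0.45) − (-0.25)(-0.10)] = 0.3625
  C_33 = (0.75)(0.90) − (-0.30)(-0.10) = 0.6450
det(I−A) = Σ_j (I−A)_1j·C_1j = (0.75)(0.6975) + (-0.30)(0.2150) + (-0.25)(0.2750) = 0.389875
adj(I−A) = Cᵀ =
  [ 0.6975   0.2525   0.3600]
  [ 0.2150   0.5250   0.3625]
  [ 0.2750   0.1275   0.6450]
(I − A)⁻¹ = adj(I−A) / det(I−A) ≈
  [   1.7890     0.6476     0.9234]
  [   0.5515     1.3466     0.9298]
  [   0.7054     0.3270     1.6544]
The output multiplier for sector j is the column-j sum of the Leontief inverse (I − A)⁻¹ = adj(I−A) / det(I−A).
Column 3 of adj(I−A): (0.3600, 0.3625, 0.6450); det(I−A) = 0.389875.
m_3 = (0.3600 + 0.3625 + 0.6450) / 0.389875 = 1.3675 / 0.389875 ≈ 3.508.

m_3 = 3.508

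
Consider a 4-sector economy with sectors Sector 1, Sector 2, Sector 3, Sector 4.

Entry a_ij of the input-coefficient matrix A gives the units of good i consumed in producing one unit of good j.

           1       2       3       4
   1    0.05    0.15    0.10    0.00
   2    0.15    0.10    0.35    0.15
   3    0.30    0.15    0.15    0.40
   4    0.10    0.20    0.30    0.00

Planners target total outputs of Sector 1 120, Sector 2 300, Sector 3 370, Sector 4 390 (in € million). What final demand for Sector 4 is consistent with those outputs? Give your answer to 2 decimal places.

I − A =
  [   0.95    -0.15    -0.10     0.00]
  [  -0.15     0.90    -0.35    -0.15]
  [  -0.30    -0.15     0.85    -0.40]
  [  -0.10    -0.20    -0.30     1.00]
d = (I − A) x:
  d_1 = (+0.95)·120 + (-0.15)·300 + (-0.10)·370 + (+0.00)·390 = 32.00
  d_2 = (-0.15)·120 + (+0.90)·300 + (-0.35)·370 + (-0.15)·390 = 64.00
  d_3 = (-0.30)·120 + (-0.15)·300 + (+0.85)·370 + (-0.40)·390 = 77.50
  d_4 = (-0.10)·120 + (-0.20)·300 + (-0.30)·370 + (+1.00)·390 = 207.00

d_4 = 207.00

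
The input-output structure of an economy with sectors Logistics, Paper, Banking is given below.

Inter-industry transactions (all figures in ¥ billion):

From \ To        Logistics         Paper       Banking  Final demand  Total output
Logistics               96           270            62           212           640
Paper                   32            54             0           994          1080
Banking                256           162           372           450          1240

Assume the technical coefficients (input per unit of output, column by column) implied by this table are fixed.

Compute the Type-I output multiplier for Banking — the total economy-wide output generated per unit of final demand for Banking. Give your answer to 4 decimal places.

m_B = 1.5732

Technical coefficients a_ij = z_ij / X_j:
  a_LL = 96/640 = 0.15, a_PL = 32/640 = 0.05, a_BL = 256/640 = 0.40
  a_LP = 270/1080 = 0.25, a_PP = 54/1080 = 0.05, a_BP = 162/1080 = 0.15
  a_LB = 62/1240 = 0.05, a_PB = 0/1240 = 0.00, a_BB = 372/1240 = 0.30
I − A =
  [   0.85    -0.25    -0.05]
  [  -0.05     0.95     0.00]
  [  -0.40    -0.15     0.70]
Cofactors of I−A, C_ij = (−1)^(i+j)·(minor ij) (rows/columns in the sector order above):
  C_11 = (0.95)(0.70) − (0.00)(-0.15) = 0.6650
  C_12 = −[(-0.05)(0.70) − (0.00)(-0.40)] = 0.0350
  C_13 = (-0.05)(-0.15) − (0.95)(-0.40) = 0.3875
  C_21 = −[(-0.25)(0.70) − (-0.05)(-0.15)] = 0.1825
  C_22 = (0.85)(0.70) − (-0.05)(-0.40) = 0.5750
  C_23 = −[(0.85)(-0.15) − (-0.25)(-0.40)] = 0.2275
  C_31 = (-0.25)(0.00) − (-0.05)(0.95) = 0.0475
  C_32 = −[(0.85)(0.00) − (-0.05)(-0.05)] = 0.0025
  C_33 = (0.85)(0.95) − (-0.25)(-0.05) = 0.7950
det(I−A) = Σ_j (I−A)_1j·C_1j = (0.85)(0.6650) + (-0.25)(0.0350) + (-0.05)(0.3875) = 0.537125
adj(I−A) = Cᵀ =
  [ 0.6650   0.1825   0.0475]
  [ 0.0350   0.5750   0.0025]
  [ 0.3875   0.2275   0.7950]
(I − A)⁻¹ = adj(I−A) / det(I−A) ≈
  [   1.23807     0.33977     0.08843]
  [   0.06516     1.07051     0.00465]
  [   0.72143     0.42355     1.48010]
The output multiplier for sector j is the column-j sum of the Leontief inverse (I − A)⁻¹ = adj(I−A) / det(I−A).
Column B of adj(I−A): (0.0475, 0.0025, 0.7950); det(I−A) = 0.537125.
m_B = (0.0475 + 0.0025 + 0.7950) / 0.537125 = 0.845 / 0.537125 ≈ 1.5732.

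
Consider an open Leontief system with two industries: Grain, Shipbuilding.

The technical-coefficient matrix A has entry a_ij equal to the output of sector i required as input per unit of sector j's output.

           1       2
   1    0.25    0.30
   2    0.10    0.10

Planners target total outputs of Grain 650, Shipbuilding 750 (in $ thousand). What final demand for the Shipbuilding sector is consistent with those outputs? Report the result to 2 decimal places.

d_2 = 610.00

I − A =
  [   0.75    -0.30]
  [  -0.10     0.90]
d = (I − A) x:
  d_1 = (+0.75)·650 + (-0.30)·750 = 262.50
  d_2 = (-0.10)·650 + (+0.90)·750 = 610.00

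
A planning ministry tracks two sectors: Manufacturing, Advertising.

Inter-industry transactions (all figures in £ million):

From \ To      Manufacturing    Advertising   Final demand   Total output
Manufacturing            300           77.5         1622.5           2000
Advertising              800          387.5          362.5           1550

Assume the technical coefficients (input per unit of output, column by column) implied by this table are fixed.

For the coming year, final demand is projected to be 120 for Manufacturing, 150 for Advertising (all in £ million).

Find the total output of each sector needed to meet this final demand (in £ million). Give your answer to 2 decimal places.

x_1 = 157.89, x_2 = 284.21

Technical coefficients a_ij = z_ij / X_j:
  a_11 = 300/2000 = 0.15, a_21 = 800/2000 = 0.40
  a_12 = 77.5/1550 = 0.05, a_22 = 387.5/1550 = 0.25
I − A =
  [   0.85    -0.05]
  [  -0.40     0.75]
det(I−A) = (0.85)(0.75) − (-0.05)(-0.40) = 0.6175
adj(I−A) = [[0.75, 0.05], [0.40, 0.85]]
(I − A)⁻¹ = adj(I−A) / det(I−A) ≈
  [   1.2146     0.0810]
  [   0.6478     1.3765]
x = (I − A)⁻¹ d = adj(I−A)·d / det(I−A), with det(I−A) = 0.6175:
  x_1 = (0.75·120 + 0.05·150) / 0.6175 = 97.50 / 0.6175 ≈ 157.89
  x_2 = (0.40·120 + 0.85·150) / 0.6175 = 175.50 / 0.6175 ≈ 284.21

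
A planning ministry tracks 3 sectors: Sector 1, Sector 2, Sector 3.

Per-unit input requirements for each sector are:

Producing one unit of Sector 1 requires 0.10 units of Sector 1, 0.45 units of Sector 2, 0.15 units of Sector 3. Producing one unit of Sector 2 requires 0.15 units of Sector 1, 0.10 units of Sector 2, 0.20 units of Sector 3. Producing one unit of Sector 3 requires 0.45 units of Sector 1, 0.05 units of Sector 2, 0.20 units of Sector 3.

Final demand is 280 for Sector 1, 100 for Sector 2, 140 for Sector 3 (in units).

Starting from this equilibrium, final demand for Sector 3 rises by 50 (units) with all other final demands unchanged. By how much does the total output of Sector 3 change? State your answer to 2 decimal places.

Δx_3 = 76.92

I − A =
  [   0.90    -0.15    -0.45]
  [  -0.45     0.90    -0.05]
  [  -0.15    -0.20     0.80]
Cofactors of I−A, C_ij = (−1)^(i+j)·(minor ij) (rows/columns in the sector order above):
  C_11 = (0.90)(0.80) − (-0.05)(-0.20) = 0.7100
  C_12 = −[(-0.45)(0.80) − (-0.05)(-0.15)] = 0.3675
  C_13 = (-0.45)(-0.20) − (0.90)(-0.15) = 0.2250
  C_21 = −[(-0.15)(0.80) − (-0.45)(-0.20)] = 0.2100
  C_22 = (0.90)(0.80) − (-0.45)(-0.15) = 0.6525
  C_23 = −[(0.90)(-0.20) − (-0.15)(-0.15)] = 0.2025
  C_31 = (-0.15)(-0.05) − (-0.45)(0.90) = 0.4125
  C_32 = −[(0.90)(-0.05) − (-0.45)(-0.45)] = 0.2475
  C_33 = (0.90)(0.90) − (-0.15)(-0.45) = 0.7425
det(I−A) = Σ_j (I−A)_1j·C_1j = (0.90)(0.7100) + (-0.15)(0.3675) + (-0.45)(0.2250) = 0.482625
adj(I−A) = Cᵀ =
  [ 0.7100   0.2100   0.4125]
  [ 0.3675   0.6525   0.2475]
  [ 0.2250   0.2025   0.7425]
(I − A)⁻¹ = adj(I−A) / det(I−A) ≈
  [   1.4711     0.4351     0.8547]
  [   0.7615     1.3520     0.5128]
  [   0.4662     0.4196     1.5385]
Δx = (I − A)⁻¹ Δd with Δd having +50 in the Sector 3 component and 0 elsewhere.
So Δx_3 = L_33 · (+50), where L_33 = adj(I−A)_33 / det(I−A) = 0.7425 / 0.482625.
Δx_3 = 0.7425 × (+50) / 0.482625 = 37.125 / 0.482625 ≈ 76.92.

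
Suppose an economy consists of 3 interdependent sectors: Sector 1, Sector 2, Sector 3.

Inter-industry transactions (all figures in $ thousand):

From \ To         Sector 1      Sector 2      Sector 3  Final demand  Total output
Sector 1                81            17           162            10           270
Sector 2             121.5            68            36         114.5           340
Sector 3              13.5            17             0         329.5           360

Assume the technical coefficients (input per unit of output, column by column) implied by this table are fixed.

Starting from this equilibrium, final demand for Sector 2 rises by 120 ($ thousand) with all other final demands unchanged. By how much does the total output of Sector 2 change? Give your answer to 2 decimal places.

Δx_2 = 160.79

Technical coefficients a_ij = z_ij / X_j:
  a_11 = 81/270 = 0.30, a_21 = 121.5/270 = 0.45, a_31 = 13.5/270 = 0.05
  a_12 = 17/340 = 0.05, a_22 = 68/340 = 0.20, a_32 = 17/340 = 0.05
  a_13 = 162/360 = 0.45, a_23 = 36/360 = 0.10, a_33 = 0/360 = 0.00
I − A =
  [   0.70    -0.05    -0.45]
  [  -0.45     0.80    -0.10]
  [  -0.05    -0.05     1.00]
Cofactors of I−A, C_ij = (−1)^(i+j)·(minor ij) (rows/columns in the sector order above):
  C_11 = (0.80)(1.00) − (-0.10)(-0.05) = 0.7950
  C_12 = −[(-0.45)(1.00) − (-0.10)(-0.05)] = 0.4550
  C_13 = (-0.45)(-0.05) − (0.80)(-0.05) = 0.0625
  C_21 = −[(-0.05)(1.00) − (-0.45)(-0.05)] = 0.0725
  C_22 = (0.70)(1.00) − (-0.45)(-0.05) = 0.6775
  C_23 = −[(0.70)(-0.05) − (-0.05)(-0.05)] = 0.0375
  C_31 = (-0.05)(-0.10) − (-0.45)(0.80) = 0.3650
  C_32 = −[(0.70)(-0.10) − (-0.45)(-0.45)] = 0.2725
  C_33 = (0.70)(0.80) − (-0.05)(-0.45) = 0.5375
det(I−A) = Σ_j (I−A)_1j·C_1j = (0.70)(0.7950) + (-0.05)(0.4550) + (-0.45)(0.0625) = 0.505625
adj(I−A) = Cᵀ =
  [ 0.7950   0.0725   0.3650]
  [ 0.4550   0.6775   0.2725]
  [ 0.0625   0.0375   0.5375]
(I − A)⁻¹ = adj(I−A) / det(I−A) ≈
  [   1.5723     0.1434     0.7219]
  [   0.8999     1.3399     0.5389]
  [   0.1236     0.0742     1.0630]
Δx = (I − A)⁻¹ Δd with Δd having +120 in the Sector 2 component and 0 elsewhere.
So Δx_2 = L_22 · (+120), where L_22 = adj(I−A)_22 / det(I−A) = 0.6775 / 0.505625.
Δx_2 = 0.6775 × (+120) / 0.505625 = 81.30 / 0.505625 ≈ 160.79.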